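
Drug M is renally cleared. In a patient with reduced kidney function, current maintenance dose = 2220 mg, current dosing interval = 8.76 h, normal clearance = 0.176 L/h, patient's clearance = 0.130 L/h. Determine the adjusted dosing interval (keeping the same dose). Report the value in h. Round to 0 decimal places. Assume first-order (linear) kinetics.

12 h

To keep the same average steady-state level, dosing rate must scale with clearance.
CL ratio = 0.130 / 0.176 = 0.7386
New interval (same dose) = 8.76 / 0.7386 = 11.86 h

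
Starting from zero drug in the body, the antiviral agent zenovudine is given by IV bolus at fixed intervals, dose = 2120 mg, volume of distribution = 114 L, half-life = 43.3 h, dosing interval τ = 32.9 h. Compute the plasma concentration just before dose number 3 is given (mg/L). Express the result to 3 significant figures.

C₀ per dose = Dose / Vd = 2120 / 114 = 18.60 mg/L
k = ln2 / t½ = 0.693147 / 43.3 = 0.01601 h⁻¹
Fraction remaining after one interval: r = e^(−kτ) = e^(−0.01601 × 32.9) = 0.5905
Before dose 3, 2 doses have been given (aged 1τ, 2τ).
C_trough = C₀ × (r + r²) = 18.60 × (0.5905 + 0.3487) = 17.47 mg/L

17.5 mg/L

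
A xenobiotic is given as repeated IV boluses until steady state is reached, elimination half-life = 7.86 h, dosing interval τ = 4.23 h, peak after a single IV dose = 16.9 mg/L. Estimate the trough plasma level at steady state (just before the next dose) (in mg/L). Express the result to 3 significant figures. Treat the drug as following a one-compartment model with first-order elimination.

37.4 mg/L

k = ln2 / t½ = 0.693147 / 7.86 = 0.08819 h⁻¹
e^(−kτ) = e^(−0.08819 × 4.23) = 0.6886
Accumulation ratio R = 1 / (1 − e^(−kτ)) = 1 / (1 − 0.6886) = 3.211
Steady-state trough = C₀ × R × e^(−kτ) = 16.9 × 3.211 × 0.6886 = 37.37 mg/L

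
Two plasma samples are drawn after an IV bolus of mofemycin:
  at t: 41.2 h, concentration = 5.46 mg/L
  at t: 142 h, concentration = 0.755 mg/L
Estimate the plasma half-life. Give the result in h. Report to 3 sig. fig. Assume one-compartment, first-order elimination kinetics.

35.3 h

k = ln(C₁/C₂) / (t₂ − t₁) = ln(5.46/0.755) / (142 − 41.2)
  = 1.978 / 100.8 = 0.01962 h⁻¹
t½ = ln2 / k = 0.693147 / 0.01962 = 35.33 h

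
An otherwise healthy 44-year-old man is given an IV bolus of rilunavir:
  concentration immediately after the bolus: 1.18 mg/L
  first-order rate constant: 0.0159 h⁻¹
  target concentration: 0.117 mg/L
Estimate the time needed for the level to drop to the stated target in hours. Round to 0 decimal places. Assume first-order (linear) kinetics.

145 h

t = ln(C₀ / C) / k = ln(1.180 / 0.117) / 0.01590
  = ln(10.09) / 0.01590 = 2.312 / 0.01590 = 145.4 h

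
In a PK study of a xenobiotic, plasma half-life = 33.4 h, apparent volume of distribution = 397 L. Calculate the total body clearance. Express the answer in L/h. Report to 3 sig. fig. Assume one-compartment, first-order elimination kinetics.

8.24 L/h

k = ln2 / t½ = 0.693147 / 33.4 = 0.02075 h⁻¹
CL = k × Vd = 0.02075 × 397 = 8.238 L/h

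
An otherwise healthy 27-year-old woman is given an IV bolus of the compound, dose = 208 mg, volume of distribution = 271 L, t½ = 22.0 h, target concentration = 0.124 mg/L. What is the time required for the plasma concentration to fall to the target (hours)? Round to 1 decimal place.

57.9 h

C₀ = Dose / Vd = 208.0 / 271 = 0.7675 mg/L
k = ln2 / t½ = 0.693147 / 22.0 = 0.03151 h⁻¹
t = ln(C₀ / C) / k = ln(0.7675 / 0.124) / 0.03151
  = ln(6.190) / 0.03151 = 1.823 / 0.03151 = 57.85 h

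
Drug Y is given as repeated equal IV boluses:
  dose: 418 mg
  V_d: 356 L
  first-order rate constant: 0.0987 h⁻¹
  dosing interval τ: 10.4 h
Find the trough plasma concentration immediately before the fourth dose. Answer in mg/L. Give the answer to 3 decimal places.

C₀ per dose = Dose / Vd = 418 / 356 = 1.174 mg/L
Fraction remaining after one interval: r = e^(−kτ) = e^(−0.09870 × 10.4) = 0.3583
Before dose 4, 3 doses have been given (aged 1τ, 2τ, 3τ).
C_trough = C₀ × (r + r² + … + r^3) = C₀ × r(1−r^3)/(1−r)
        = 1.174 × 0.3583 × (1 − 0.04600) / (1 − 0.3583) = 0.6254 mg/L

0.625 mg/L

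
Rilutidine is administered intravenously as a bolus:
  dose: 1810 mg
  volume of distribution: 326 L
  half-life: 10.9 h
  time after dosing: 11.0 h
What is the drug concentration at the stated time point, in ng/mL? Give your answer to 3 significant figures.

2760 ng/mL

C₀ = Dose / Vd = 1810 / 326 = 5.552 mg/L
k = ln2 / t½ = 0.693147 / 10.9 = 0.06359 h⁻¹
C = C₀ · e^(−k·t) = 5.552 × e^(−0.06359 × 11.0)
  = 5.552 × 0.4968 = 2.758 mg/L
Convert: 2.758 mg/L × 1000 = 2758 ng/mL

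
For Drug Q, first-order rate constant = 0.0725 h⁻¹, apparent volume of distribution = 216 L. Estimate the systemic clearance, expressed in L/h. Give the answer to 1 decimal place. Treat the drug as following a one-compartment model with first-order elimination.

15.7 L/h

CL = k × Vd = 0.0725 × 216 = 15.66 L/h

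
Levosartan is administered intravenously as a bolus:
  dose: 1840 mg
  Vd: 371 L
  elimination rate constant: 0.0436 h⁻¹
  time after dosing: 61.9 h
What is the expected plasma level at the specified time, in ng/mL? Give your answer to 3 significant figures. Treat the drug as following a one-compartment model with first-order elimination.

C₀ = Dose / Vd = 1840 / 371 = 4.960 mg/L
C = C₀ · e^(−k·t) = 4.960 × e^(−0.04360 × 61.9)
  = 4.960 × 0.06728 = 0.3337 mg/L
Convert: 0.3337 mg/L × 1000 = 333.7 ng/mL

334 ng/mL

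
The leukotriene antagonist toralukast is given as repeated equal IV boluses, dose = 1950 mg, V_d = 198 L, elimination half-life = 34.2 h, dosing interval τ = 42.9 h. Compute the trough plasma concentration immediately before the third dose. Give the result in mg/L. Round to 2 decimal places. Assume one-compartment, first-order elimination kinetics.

5.86 mg/L

C₀ per dose = Dose / Vd = 1950 / 198 = 9.848 mg/L
k = ln2 / t½ = 0.693147 / 34.2 = 0.02027 h⁻¹
Fraction remaining after one interval: r = e^(−kτ) = e^(−0.02027 × 42.9) = 0.4191
Before dose 3, 2 doses have been given (aged 1τ, 2τ).
C_trough = C₀ × (r + r²) = 9.848 × (0.4191 + 0.1756) = 5.857 mg/L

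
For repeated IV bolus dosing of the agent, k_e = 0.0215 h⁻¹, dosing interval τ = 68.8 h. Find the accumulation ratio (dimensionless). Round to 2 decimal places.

1.30

e^(−kτ) = e^(−0.02150 × 68.8) = 0.2278
Accumulation ratio R = 1 / (1 − e^(−kτ)) = 1 / (1 − 0.2278) = 1.295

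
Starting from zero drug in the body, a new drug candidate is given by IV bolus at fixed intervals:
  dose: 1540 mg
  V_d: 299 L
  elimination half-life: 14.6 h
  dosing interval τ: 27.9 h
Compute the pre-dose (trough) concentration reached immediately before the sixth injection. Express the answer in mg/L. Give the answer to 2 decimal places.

1.86 mg/L

C₀ per dose = Dose / Vd = 1540 / 299 = 5.151 mg/L
k = ln2 / t½ = 0.693147 / 14.6 = 0.04748 h⁻¹
Fraction remaining after one interval: r = e^(−kτ) = e^(−0.04748 × 27.9) = 0.2659
Before dose 6, 5 doses have been given (aged 1τ, 2τ, 3τ, 4τ, 5τ).
C_trough = C₀ × (r + r² + … + r^5) = C₀ × r(1−r^5)/(1−r)
        = 5.151 × 0.2659 × (1 − 0.001329) / (1 − 0.2659) = 1.863 mg/L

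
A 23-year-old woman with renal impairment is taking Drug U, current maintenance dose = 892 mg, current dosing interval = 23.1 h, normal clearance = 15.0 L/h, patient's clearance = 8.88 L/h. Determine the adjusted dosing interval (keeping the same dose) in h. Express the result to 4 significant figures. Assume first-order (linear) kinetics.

To keep the same average steady-state level, dosing rate must scale with clearance.
CL ratio = 8.88 / 15.0 = 0.5920
New interval (same dose) = 23.1 / 0.5920 = 39.02 h

39.02 h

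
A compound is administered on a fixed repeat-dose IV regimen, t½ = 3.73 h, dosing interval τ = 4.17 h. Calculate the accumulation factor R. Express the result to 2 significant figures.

k = ln2 / t½ = 0.693147 / 3.73 = 0.1858 h⁻¹
e^(−kτ) = e^(−0.1858 × 4.17) = 0.4608
Accumulation ratio R = 1 / (1 − e^(−kτ)) = 1 / (1 − 0.4608) = 1.855

1.9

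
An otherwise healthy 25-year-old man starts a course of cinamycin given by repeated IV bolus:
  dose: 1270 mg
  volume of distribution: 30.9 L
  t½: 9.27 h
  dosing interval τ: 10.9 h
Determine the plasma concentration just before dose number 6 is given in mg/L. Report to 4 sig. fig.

C₀ per dose = Dose / Vd = 1270 / 30.9 = 41.10 mg/L
k = ln2 / t½ = 0.693147 / 9.27 = 0.07477 h⁻¹
Fraction remaining after one interval: r = e^(−kτ) = e^(−0.07477 × 10.9) = 0.4426
Before dose 6, 5 doses have been given (aged 1τ, 2τ, 3τ, 4τ, 5τ).
C_trough = C₀ × (r + r² + … + r^5) = C₀ × r(1−r^5)/(1−r)
        = 41.10 × 0.4426 × (1 − 0.01698) / (1 − 0.4426) = 32.08 mg/L

32.08 mg/L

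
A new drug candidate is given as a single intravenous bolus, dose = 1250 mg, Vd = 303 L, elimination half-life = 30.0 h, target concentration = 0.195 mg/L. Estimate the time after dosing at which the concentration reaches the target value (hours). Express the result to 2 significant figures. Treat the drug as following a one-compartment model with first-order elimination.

130 h

C₀ = Dose / Vd = 1250 / 303 = 4.125 mg/L
k = ln2 / t½ = 0.693147 / 30.0 = 0.02310 h⁻¹
t = ln(C₀ / C) / k = ln(4.125 / 0.195) / 0.02310
  = ln(21.15) / 0.02310 = 3.052 / 0.02310 = 132.1 h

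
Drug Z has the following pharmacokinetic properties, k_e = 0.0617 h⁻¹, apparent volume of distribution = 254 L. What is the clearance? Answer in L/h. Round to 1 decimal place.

15.7 L/h

CL = k × Vd = 0.0617 × 254 = 15.67 L/h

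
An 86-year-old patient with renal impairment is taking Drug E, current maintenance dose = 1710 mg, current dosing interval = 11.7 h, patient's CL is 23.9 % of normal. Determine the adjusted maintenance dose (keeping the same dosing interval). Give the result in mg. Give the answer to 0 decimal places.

To keep the same average steady-state level, dosing rate must scale with clearance.
CL ratio = 23.9 / 100 = 0.2390
New dose (same interval) = 1710 × 0.2390 = 408.7 mg

409 mg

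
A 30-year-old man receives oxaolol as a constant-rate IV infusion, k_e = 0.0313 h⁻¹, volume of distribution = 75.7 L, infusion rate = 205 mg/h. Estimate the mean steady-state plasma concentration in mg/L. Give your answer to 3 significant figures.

CL = k × Vd = 0.03130 × 75.7 = 2.369 L/h
At steady state Css = R₀ / CL = 205 / 2.369 = 86.53 mg/L

86.5 mg/L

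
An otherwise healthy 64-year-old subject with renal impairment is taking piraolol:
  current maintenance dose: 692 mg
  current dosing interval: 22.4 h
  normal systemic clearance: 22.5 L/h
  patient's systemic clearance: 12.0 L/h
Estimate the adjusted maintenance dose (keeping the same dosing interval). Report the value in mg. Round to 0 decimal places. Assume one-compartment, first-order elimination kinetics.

369 mg

To keep the same average steady-state level, dosing rate must scale with clearance.
CL ratio = 12.0 / 22.5 = 0.5333
New dose (same interval) = 692 × 0.5333 = 369.0 mg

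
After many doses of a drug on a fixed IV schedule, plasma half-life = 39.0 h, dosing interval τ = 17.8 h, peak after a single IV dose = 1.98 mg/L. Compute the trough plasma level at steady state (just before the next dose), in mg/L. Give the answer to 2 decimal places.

5.32 mg/L

k = ln2 / t½ = 0.693147 / 39.0 = 0.01777 h⁻¹
e^(−kτ) = e^(−0.01777 × 17.8) = 0.7288
Accumulation ratio R = 1 / (1 − e^(−kτ)) = 1 / (1 − 0.7288) = 3.687
Steady-state trough = C₀ × R × e^(−kτ) = 1.98 × 3.687 × 0.7288 = 5.320 mg/L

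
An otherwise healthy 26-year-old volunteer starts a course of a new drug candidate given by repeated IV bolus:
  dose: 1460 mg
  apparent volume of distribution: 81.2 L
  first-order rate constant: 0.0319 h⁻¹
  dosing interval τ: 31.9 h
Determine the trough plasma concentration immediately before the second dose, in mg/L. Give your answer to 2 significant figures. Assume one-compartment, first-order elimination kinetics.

C₀ per dose = Dose / Vd = 1460 / 81.2 = 17.98 mg/L
Fraction remaining after one interval: r = e^(−kτ) = e^(−0.03190 × 31.9) = 0.3615
Before dose 2, 1 dose has been given (aged 1τ).
C_trough = C₀ × r = 17.98 × 0.3615 = 6.500 mg/L

6.5 mg/L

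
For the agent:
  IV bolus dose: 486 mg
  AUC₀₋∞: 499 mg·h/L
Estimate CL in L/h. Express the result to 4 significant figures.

0.9739 L/h

CL = Dose / AUC = 486 / 499 = 0.9739 L/h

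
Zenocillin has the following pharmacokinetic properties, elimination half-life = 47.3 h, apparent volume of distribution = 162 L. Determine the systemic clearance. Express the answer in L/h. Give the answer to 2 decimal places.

2.37 L/h

k = ln2 / t½ = 0.693147 / 47.3 = 0.01465 h⁻¹
CL = k × Vd = 0.01465 × 162 = 2.373 L/h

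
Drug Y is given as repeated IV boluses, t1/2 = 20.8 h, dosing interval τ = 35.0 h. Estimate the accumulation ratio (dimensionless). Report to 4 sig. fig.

k = ln2 / t½ = 0.693147 / 20.8 = 0.03332 h⁻¹
e^(−kτ) = e^(−0.03332 × 35.0) = 0.3115
Accumulation ratio R = 1 / (1 − e^(−kτ)) = 1 / (1 − 0.3115) = 1.452

1.452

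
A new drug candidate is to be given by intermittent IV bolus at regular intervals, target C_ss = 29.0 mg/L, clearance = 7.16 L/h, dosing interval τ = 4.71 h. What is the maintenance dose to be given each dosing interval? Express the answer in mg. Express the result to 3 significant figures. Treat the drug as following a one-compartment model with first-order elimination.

At steady state, Dose/τ = Css × CL.
Dose = Css × CL × τ = 29.0 × 7.160 × 4.71 = 978.0 mg

978 mg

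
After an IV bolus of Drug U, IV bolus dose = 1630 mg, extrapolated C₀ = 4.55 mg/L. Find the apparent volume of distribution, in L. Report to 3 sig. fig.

Vd = Dose / C₀ = 1630 / 4.55 = 358.2 L

358 L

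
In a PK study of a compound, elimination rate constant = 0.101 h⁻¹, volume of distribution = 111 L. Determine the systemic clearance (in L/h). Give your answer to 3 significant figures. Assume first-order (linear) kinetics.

11.2 L/h

CL = k × Vd = 0.101 × 111 = 11.21 L/h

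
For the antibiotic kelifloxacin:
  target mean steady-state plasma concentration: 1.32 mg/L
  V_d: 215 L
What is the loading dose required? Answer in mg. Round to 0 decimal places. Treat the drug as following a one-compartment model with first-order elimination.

284 mg

LD = Css × Vd = 1.32 × 215 = 283.8 mg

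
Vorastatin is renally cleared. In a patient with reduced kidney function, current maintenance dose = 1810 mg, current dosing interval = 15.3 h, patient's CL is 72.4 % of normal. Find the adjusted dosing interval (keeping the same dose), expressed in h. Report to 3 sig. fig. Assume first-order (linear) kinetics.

To keep the same average steady-state level, dosing rate must scale with clearance.
CL ratio = 72.4 / 100 = 0.7240
New interval (same dose) = 15.3 / 0.7240 = 21.13 h

21.1 h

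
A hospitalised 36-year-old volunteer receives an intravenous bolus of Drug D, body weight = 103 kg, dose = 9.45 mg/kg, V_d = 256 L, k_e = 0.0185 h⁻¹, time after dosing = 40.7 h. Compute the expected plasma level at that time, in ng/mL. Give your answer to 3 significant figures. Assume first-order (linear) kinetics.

1790 ng/mL

Total dose = 9.45 × 103 = 973.4 mg
C₀ = Dose / Vd = 973.4 / 256 = 3.802 mg/L
C = C₀ · e^(−k·t) = 3.802 × e^(−0.01850 × 40.7)
  = 3.802 × 0.4710 = 1.791 mg/L
Convert: 1.791 mg/L × 1000 = 1791 ng/mL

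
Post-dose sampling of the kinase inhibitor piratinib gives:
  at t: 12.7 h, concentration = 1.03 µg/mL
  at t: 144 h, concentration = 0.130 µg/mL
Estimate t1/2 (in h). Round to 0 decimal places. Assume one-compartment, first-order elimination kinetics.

44 h

k = ln(C₁/C₂) / (t₂ − t₁) = ln(1.03/0.130) / (144 − 12.7)
  = 2.070 / 131.3 = 0.01577 h⁻¹
t½ = ln2 / k = 0.693147 / 0.01577 = 43.95 h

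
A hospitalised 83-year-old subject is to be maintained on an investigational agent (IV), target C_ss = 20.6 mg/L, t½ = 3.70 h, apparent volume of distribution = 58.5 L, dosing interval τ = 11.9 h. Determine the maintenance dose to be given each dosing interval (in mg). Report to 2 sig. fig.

2700 mg

k = ln2 / t½ = 0.693147 / 3.70 = 0.1873 h⁻¹
CL = k × Vd = 0.1873 × 58.5 = 10.96 L/h
At steady state, Dose/τ = Css × CL.
Dose = Css × CL × τ = 20.6 × 10.96 × 11.9 = 2687 mg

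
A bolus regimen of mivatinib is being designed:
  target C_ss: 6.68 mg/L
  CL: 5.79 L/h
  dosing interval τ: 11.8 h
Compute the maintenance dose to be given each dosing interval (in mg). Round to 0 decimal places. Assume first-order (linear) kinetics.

At steady state, Dose/τ = Css × CL.
Dose = Css × CL × τ = 6.68 × 5.790 × 11.8 = 456.4 mg

456 mg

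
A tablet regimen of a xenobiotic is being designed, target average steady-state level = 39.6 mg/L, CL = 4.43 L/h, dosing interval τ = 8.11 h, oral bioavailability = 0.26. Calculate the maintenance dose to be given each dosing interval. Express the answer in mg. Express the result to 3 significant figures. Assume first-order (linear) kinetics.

At steady state, F × (Dose/τ) = Css × CL.
Dose = Css × CL × τ / F = 39.6 × 4.430 × 8.11 / 0.26 = 5472 mg

5470 mg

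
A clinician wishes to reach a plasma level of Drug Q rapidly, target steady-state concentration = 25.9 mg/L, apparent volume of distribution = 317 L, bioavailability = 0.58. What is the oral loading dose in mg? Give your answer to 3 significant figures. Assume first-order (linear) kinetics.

14200 mg

LD = Css × Vd / F = 25.9 × 317 / 0.58 = 14160 mg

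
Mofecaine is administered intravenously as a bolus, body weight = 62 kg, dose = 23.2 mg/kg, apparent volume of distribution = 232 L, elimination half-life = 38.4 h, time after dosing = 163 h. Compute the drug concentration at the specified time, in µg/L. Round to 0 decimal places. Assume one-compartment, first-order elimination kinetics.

Total dose = 23.2 × 62 = 1438 mg
C₀ = Dose / Vd = 1438 / 232 = 6.198 mg/L
k = ln2 / t½ = 0.693147 / 38.4 = 0.01805 h⁻¹
C = C₀ · e^(−k·t) = 6.198 × e^(−0.01805 × 163)
  = 6.198 × 0.05275 = 0.3269 mg/L
Convert: 0.3269 mg/L × 1000 = 326.9 µg/L

327 µg/L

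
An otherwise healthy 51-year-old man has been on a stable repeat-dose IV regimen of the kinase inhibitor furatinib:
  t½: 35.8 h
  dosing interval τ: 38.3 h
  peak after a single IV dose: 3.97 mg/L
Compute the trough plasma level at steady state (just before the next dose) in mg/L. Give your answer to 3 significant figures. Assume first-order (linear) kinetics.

3.61 mg/L

k = ln2 / t½ = 0.693147 / 35.8 = 0.01936 h⁻¹
e^(−kτ) = e^(−0.01936 × 38.3) = 0.4764
Accumulation ratio R = 1 / (1 − e^(−kτ)) = 1 / (1 − 0.4764) = 1.910
Steady-state trough = C₀ × R × e^(−kτ) = 3.97 × 1.910 × 0.4764 = 3.612 mg/L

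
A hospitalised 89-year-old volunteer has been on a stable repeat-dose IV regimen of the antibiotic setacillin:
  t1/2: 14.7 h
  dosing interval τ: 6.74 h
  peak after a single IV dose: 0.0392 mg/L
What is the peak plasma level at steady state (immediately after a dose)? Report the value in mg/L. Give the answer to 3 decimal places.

0.144 mg/L

k = ln2 / t½ = 0.693147 / 14.7 = 0.04715 h⁻¹
e^(−kτ) = e^(−0.04715 × 6.74) = 0.7278
Accumulation ratio R = 1 / (1 − e^(−kτ)) = 1 / (1 − 0.7278) = 3.674
Steady-state peak = C₀ × R = 0.0392 × 3.674 = 0.1440 mg/L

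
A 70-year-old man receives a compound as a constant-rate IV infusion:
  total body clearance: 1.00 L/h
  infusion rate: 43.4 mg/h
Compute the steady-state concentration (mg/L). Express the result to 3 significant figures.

43.4 mg/L

At steady state Css = R₀ / CL = 43.4 / 1.000 = 43.40 mg/L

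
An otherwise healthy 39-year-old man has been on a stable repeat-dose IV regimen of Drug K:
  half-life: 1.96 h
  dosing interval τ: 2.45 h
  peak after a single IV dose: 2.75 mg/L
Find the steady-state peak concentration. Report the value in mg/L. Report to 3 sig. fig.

4.75 mg/L

k = ln2 / t½ = 0.693147 / 1.96 = 0.3536 h⁻¹
e^(−kτ) = e^(−0.3536 × 2.45) = 0.4205
Accumulation ratio R = 1 / (1 − e^(−kτ)) = 1 / (1 − 0.4205) = 1.726
Steady-state peak = C₀ × R = 2.75 × 1.726 = 4.747 mg/L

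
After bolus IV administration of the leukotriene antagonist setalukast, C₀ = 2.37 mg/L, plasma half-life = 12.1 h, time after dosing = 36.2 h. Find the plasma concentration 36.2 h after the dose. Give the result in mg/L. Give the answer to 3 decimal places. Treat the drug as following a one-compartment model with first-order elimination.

0.298 mg/L

k = ln2 / t½ = 0.693147 / 12.1 = 0.05728 h⁻¹
C = C₀ · e^(−k·t) = 2.370 × e^(−0.05728 × 36.2)
  = 2.370 × 0.1257 = 0.2979 mg/L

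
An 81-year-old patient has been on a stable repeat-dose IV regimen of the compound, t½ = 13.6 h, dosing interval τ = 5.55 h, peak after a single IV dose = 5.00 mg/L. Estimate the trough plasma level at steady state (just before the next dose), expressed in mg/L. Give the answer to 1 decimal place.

15.3 mg/L

k = ln2 / t½ = 0.693147 / 13.6 = 0.05097 h⁻¹
e^(−kτ) = e^(−0.05097 × 5.55) = 0.7536
Accumulation ratio R = 1 / (1 − e^(−kτ)) = 1 / (1 − 0.7536) = 4.058
Steady-state trough = C₀ × R × e^(−kτ) = 5.00 × 4.058 × 0.7536 = 15.29 mg/L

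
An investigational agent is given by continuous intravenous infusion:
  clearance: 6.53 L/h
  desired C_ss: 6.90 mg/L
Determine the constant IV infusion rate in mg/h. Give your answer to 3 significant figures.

At steady state, infusion rate R₀ = Css × CL = 6.90 × 6.530 = 45.06 mg/h

45.1 mg/h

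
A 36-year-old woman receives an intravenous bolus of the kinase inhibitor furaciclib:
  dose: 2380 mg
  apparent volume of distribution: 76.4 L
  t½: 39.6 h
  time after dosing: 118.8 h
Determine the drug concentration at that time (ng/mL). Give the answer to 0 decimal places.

3894 ng/mL

C₀ = Dose / Vd = 2380 / 76.4 = 31.15 mg/L
k = ln2 / t½ = 0.693147 / 39.6 = 0.01750 h⁻¹
t / t½ = 118.8 / 39.6 = 3 half-lives
C = C₀ × (1/2)^3 = 31.15 × 0.1250 = 3.894 mg/L
Convert: 3.894 mg/L × 1000 = 3894 ng/mL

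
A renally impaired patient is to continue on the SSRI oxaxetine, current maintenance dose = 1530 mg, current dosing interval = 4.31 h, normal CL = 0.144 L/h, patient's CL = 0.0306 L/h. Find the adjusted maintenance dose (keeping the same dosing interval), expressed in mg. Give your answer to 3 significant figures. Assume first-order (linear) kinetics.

325 mg

To keep the same average steady-state level, dosing rate must scale with clearance.
CL ratio = 0.0306 / 0.144 = 0.2125
New dose (same interval) = 1530 × 0.2125 = 325.1 mg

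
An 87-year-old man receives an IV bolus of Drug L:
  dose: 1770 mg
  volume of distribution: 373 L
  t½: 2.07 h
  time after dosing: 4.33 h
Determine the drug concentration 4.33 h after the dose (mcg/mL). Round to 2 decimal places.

C₀ = Dose / Vd = 1770 / 373 = 4.745 mg/L
k = ln2 / t½ = 0.693147 / 2.07 = 0.3349 h⁻¹
C = C₀ · e^(−k·t) = 4.745 × e^(−0.3349 × 4.33)
  = 4.745 × 0.2345 = 1.113 mg/L
(1.113 mg/L = 1.113 mcg/mL)

1.11 mcg/mL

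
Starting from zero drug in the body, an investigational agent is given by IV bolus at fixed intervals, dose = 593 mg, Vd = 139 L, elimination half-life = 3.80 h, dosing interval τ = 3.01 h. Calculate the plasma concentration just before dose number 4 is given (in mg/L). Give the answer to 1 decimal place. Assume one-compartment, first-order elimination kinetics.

4.7 mg/L

C₀ per dose = Dose / Vd = 593 / 139 = 4.266 mg/L
k = ln2 / t½ = 0.693147 / 3.80 = 0.1824 h⁻¹
Fraction remaining after one interval: r = e^(−kτ) = e^(−0.1824 × 3.01) = 0.5775
Before dose 4, 3 doses have been given (aged 1τ, 2τ, 3τ).
C_trough = C₀ × (r + r² + … + r^3) = C₀ × r(1−r^3)/(1−r)
        = 4.266 × 0.5775 × (1 − 0.1926) / (1 − 0.5775) = 4.708 mg/L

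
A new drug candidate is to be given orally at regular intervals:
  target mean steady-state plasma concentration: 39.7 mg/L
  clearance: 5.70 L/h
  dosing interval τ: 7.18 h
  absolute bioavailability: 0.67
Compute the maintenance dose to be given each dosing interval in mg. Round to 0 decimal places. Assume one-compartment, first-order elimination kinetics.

At steady state, F × (Dose/τ) = Css × CL.
Dose = Css × CL × τ / F = 39.7 × 5.700 × 7.18 / 0.67 = 2425 mg

2425 mg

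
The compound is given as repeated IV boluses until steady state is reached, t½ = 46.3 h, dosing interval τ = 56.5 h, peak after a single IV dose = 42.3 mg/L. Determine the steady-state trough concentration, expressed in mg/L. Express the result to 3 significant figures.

k = ln2 / t½ = 0.693147 / 46.3 = 0.01497 h⁻¹
e^(−kτ) = e^(−0.01497 × 56.5) = 0.4292
Accumulation ratio R = 1 / (1 − e^(−kτ)) = 1 / (1 − 0.4292) = 1.752
Steady-state trough = C₀ × R × e^(−kτ) = 42.3 × 1.752 × 0.4292 = 31.81 mg/L

31.8 mg/L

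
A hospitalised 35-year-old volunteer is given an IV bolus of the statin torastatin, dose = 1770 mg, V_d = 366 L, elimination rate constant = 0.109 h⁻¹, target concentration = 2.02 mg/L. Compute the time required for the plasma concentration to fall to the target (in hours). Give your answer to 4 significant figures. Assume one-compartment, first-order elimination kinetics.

C₀ = Dose / Vd = 1770 / 366 = 4.836 mg/L
t = ln(C₀ / C) / k = ln(4.836 / 2.02) / 0.1090
  = ln(2.394) / 0.1090 = 0.8730 / 0.1090 = 8.009 h

8.009 h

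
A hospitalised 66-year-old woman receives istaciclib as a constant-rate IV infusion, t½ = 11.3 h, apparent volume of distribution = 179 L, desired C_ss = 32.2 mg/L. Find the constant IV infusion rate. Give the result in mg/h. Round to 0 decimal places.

k = ln2 / t½ = 0.693147 / 11.3 = 0.06134 h⁻¹
CL = k × Vd = 0.06134 × 179 = 10.98 L/h
At steady state, infusion rate R₀ = Css × CL = 32.2 × 10.98 = 353.6 mg/h

354 mg/h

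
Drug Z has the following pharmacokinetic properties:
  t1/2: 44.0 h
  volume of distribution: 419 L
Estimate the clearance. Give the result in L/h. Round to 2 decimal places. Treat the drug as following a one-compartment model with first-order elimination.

k = ln2 / t½ = 0.693147 / 44.0 = 0.01575 h⁻¹
CL = k × Vd = 0.01575 × 419 = 6.599 L/h

6.60 L/h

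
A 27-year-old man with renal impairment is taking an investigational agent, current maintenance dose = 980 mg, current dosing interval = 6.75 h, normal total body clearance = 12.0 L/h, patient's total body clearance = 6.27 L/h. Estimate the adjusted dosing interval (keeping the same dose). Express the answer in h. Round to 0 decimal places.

13 h

To keep the same average steady-state level, dosing rate must scale with clearance.
CL ratio = 6.27 / 12.0 = 0.5225
New interval (same dose) = 6.75 / 0.5225 = 12.92 h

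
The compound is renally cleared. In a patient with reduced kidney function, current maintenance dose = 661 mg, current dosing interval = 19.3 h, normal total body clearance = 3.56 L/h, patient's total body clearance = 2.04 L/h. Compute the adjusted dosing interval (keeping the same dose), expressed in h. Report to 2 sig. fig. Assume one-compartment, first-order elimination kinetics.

34 h

To keep the same average steady-state level, dosing rate must scale with clearance.
CL ratio = 2.04 / 3.56 = 0.5730
New interval (same dose) = 19.3 / 0.5730 = 33.68 h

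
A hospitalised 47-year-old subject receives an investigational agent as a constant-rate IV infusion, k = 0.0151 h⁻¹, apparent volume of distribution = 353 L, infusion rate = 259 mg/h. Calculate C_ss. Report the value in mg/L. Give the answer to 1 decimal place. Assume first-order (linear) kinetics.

48.6 mg/L

CL = k × Vd = 0.01510 × 353 = 5.330 L/h
At steady state Css = R₀ / CL = 259 / 5.330 = 48.59 mg/L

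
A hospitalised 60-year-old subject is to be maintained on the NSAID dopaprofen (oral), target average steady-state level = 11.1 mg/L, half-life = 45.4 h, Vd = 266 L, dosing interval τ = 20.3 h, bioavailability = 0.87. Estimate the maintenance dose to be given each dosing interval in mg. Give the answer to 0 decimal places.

k = ln2 / t½ = 0.693147 / 45.4 = 0.01527 h⁻¹
CL = k × Vd = 0.01527 × 266 = 4.062 L/h
At steady state, F × (Dose/τ) = Css × CL.
Dose = Css × CL × τ / F = 11.1 × 4.062 × 20.3 / 0.87 = 1052 mg

1052 mg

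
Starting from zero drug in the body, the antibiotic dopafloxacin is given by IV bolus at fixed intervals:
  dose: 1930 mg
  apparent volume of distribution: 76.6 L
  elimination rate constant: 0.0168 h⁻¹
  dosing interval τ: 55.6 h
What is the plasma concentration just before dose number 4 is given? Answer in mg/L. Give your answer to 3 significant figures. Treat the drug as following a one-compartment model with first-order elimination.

15.3 mg/L

C₀ per dose = Dose / Vd = 1930 / 76.6 = 25.20 mg/L
Fraction remaining after one interval: r = e^(−kτ) = e^(−0.01680 × 55.6) = 0.3929
Before dose 4, 3 doses have been given (aged 1τ, 2τ, 3τ).
C_trough = C₀ × (r + r² + … + r^3) = C₀ × r(1−r^3)/(1−r)
        = 25.20 × 0.3929 × (1 − 0.06065) / (1 − 0.3929) = 15.32 mg/L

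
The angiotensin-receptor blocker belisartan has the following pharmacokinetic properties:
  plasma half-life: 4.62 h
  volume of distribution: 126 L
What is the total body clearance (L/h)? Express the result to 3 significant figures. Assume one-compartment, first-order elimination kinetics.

18.9 L/h

k = ln2 / t½ = 0.693147 / 4.62 = 0.1500 h⁻¹
CL = k × Vd = 0.1500 × 126 = 18.90 L/h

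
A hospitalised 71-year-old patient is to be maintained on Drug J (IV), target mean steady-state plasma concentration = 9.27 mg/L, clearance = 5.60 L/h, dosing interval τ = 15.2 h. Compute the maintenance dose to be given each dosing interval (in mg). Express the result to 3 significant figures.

789 mg

At steady state, Dose/τ = Css × CL.
Dose = Css × CL × τ = 9.27 × 5.600 × 15.2 = 789.1 mg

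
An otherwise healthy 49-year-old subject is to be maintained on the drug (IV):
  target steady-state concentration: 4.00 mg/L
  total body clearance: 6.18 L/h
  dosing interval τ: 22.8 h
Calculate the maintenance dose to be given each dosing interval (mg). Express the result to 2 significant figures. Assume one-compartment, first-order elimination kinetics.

At steady state, Dose/τ = Css × CL.
Dose = Css × CL × τ = 4.00 × 6.180 × 22.8 = 563.6 mg

560 mg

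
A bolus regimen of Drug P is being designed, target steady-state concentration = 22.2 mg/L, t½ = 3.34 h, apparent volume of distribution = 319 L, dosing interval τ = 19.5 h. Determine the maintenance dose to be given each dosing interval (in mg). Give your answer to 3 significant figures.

28700 mg

k = ln2 / t½ = 0.693147 / 3.34 = 0.2075 h⁻¹
CL = k × Vd = 0.2075 × 319 = 66.19 L/h
At steady state, Dose/τ = Css × CL.
Dose = Css × CL × τ = 22.2 × 66.19 × 19.5 = 28650 mg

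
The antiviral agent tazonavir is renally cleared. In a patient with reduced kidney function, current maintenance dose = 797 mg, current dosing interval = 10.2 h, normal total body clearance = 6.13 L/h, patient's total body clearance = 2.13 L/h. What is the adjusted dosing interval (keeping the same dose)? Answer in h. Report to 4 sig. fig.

To keep the same average steady-state level, dosing rate must scale with clearance.
CL ratio = 2.13 / 6.13 = 0.3475
New interval (same dose) = 10.2 / 0.3475 = 29.35 h

29.35 h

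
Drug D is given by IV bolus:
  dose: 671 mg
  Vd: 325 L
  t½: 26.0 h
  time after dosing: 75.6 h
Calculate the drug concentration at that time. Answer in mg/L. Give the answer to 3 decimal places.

C₀ = Dose / Vd = 671.0 / 325 = 2.065 mg/L
k = ln2 / t½ = 0.693147 / 26.0 = 0.02666 h⁻¹
C = C₀ · e^(−k·t) = 2.065 × e^(−0.02666 × 75.6)
  = 2.065 × 0.1333 = 0.2753 mg/L

0.275 mg/L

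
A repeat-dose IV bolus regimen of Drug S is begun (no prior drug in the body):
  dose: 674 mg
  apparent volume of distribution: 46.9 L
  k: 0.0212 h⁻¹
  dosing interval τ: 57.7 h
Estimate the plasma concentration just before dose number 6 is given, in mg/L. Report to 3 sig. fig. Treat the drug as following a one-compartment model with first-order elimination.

C₀ per dose = Dose / Vd = 674 / 46.9 = 14.37 mg/L
Fraction remaining after one interval: r = e^(−kτ) = e^(−0.02120 × 57.7) = 0.2943
Before dose 6, 5 doses have been given (aged 1τ, 2τ, 3τ, 4τ, 5τ).
C_trough = C₀ × (r + r² + … + r^5) = C₀ × r(1−r^5)/(1−r)
        = 14.37 × 0.2943 × (1 − 0.002208) / (1 − 0.2943) = 5.980 mg/L

5.98 mg/L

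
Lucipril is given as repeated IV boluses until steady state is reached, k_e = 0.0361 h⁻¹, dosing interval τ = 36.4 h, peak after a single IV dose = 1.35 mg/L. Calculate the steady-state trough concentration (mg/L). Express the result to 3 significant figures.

0.496 mg/L

e^(−kτ) = e^(−0.03610 × 36.4) = 0.2687
Accumulation ratio R = 1 / (1 − e^(−kτ)) = 1 / (1 − 0.2687) = 1.367
Steady-state trough = C₀ × R × e^(−kτ) = 1.35 × 1.367 × 0.2687 = 0.4959 mg/L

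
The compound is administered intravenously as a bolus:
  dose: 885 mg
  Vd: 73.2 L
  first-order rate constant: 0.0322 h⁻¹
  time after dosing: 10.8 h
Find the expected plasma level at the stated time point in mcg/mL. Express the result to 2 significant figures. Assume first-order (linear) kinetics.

C₀ = Dose / Vd = 885.0 / 73.2 = 12.09 mg/L
C = C₀ · e^(−k·t) = 12.09 × e^(−0.03220 × 10.8)
  = 12.09 × 0.7063 = 8.539 mg/L
(8.539 mg/L = 8.539 mcg/mL)

8.5 mcg/mL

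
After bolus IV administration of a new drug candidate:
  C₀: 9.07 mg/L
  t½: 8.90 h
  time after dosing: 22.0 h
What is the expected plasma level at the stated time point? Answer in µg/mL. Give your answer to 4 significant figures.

1.635 µg/mL

k = ln2 / t½ = 0.693147 / 8.90 = 0.07788 h⁻¹
C = C₀ · e^(−k·t) = 9.070 × e^(−0.07788 × 22.0)
  = 9.070 × 0.1803 = 1.635 mg/L
(1.635 mg/L = 1.635 µg/mL)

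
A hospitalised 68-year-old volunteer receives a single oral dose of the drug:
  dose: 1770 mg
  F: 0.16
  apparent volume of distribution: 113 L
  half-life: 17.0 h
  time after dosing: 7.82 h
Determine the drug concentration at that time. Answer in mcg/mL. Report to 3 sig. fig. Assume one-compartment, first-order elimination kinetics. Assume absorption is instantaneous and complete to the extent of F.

1.82 mcg/mL

Amount reaching circulation = F × Dose = 0.16 × 1770 = 283.2 mg
C₀ = F·Dose / Vd = 283.2 / 113 = 2.506 mg/L
k = ln2 / t½ = 0.693147 / 17.0 = 0.04077 h⁻¹
C = C₀ · e^(−k·t) = 2.506 × e^(−0.04077 × 7.82)
  = 2.506 × 0.7270 = 1.822 mg/L
(1.822 mg/L = 1.822 mcg/mL)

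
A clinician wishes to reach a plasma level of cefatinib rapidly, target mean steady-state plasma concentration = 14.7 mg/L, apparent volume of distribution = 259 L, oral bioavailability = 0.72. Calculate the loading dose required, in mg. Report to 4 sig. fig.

5288 mg

LD = Css × Vd / F = 14.7 × 259 / 0.72 = 5288 mg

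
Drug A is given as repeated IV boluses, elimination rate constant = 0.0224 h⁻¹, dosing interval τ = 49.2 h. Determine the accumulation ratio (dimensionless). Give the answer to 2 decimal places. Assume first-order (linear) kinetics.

1.50

e^(−kτ) = e^(−0.02240 × 49.2) = 0.3322
Accumulation ratio R = 1 / (1 − e^(−kτ)) = 1 / (1 − 0.3322) = 1.497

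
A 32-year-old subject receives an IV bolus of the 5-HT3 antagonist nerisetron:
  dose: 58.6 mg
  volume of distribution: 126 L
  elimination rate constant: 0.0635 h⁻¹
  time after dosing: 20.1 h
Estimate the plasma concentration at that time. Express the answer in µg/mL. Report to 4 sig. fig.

0.1298 µg/mL

C₀ = Dose / Vd = 58.60 / 126 = 0.4651 mg/L
C = C₀ · e^(−k·t) = 0.4651 × e^(−0.06350 × 20.1)
  = 0.4651 × 0.2791 = 0.1298 mg/L
(0.1298 mg/L = 0.1298 µg/mL)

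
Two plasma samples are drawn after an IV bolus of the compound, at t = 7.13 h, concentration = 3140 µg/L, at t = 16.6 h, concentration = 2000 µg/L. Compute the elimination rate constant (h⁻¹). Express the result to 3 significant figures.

0.0476 h⁻¹

k = ln(C₁/C₂) / (t₂ − t₁) = ln(3140/2000) / (16.6 − 7.13)
  = 0.4511 / 9.470 = 0.04763 h⁻¹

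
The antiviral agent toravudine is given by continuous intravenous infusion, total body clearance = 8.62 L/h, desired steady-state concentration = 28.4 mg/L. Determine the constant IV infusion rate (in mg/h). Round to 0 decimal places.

At steady state, infusion rate R₀ = Css × CL = 28.4 × 8.620 = 244.8 mg/h

245 mg/h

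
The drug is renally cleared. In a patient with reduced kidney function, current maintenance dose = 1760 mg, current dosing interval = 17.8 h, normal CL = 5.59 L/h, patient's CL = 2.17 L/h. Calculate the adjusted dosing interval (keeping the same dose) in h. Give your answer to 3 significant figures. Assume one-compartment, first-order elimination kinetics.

To keep the same average steady-state level, dosing rate must scale with clearance.
CL ratio = 2.17 / 5.59 = 0.3882
New interval (same dose) = 17.8 / 0.3882 = 45.85 h

45.9 h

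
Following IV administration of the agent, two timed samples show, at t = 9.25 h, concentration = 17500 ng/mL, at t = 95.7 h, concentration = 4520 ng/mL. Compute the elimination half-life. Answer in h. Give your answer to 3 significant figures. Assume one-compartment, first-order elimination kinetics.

k = ln(C₁/C₂) / (t₂ − t₁) = ln(17500/4520) / (95.7 − 9.25)
  = 1.354 / 86.45 = 0.01566 h⁻¹
t½ = ln2 / k = 0.693147 / 0.01566 = 44.26 h

44.3 h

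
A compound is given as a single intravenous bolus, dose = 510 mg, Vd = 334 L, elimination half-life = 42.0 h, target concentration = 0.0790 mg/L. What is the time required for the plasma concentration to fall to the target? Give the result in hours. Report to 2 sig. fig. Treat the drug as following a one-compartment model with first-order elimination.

C₀ = Dose / Vd = 510.0 / 334 = 1.527 mg/L
k = ln2 / t½ = 0.693147 / 42.0 = 0.01650 h⁻¹
t = ln(C₀ / C) / k = ln(1.527 / 0.0790) / 0.01650
  = ln(19.33) / 0.01650 = 2.962 / 0.01650 = 179.5 h

180 h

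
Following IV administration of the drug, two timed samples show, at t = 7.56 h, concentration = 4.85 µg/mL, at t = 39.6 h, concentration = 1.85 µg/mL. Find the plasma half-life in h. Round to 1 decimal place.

23.0 h

k = ln(C₁/C₂) / (t₂ − t₁) = ln(4.85/1.85) / (39.6 − 7.56)
  = 0.9638 / 32.04 = 0.03008 h⁻¹
t½ = ln2 / k = 0.693147 / 0.03008 = 23.04 h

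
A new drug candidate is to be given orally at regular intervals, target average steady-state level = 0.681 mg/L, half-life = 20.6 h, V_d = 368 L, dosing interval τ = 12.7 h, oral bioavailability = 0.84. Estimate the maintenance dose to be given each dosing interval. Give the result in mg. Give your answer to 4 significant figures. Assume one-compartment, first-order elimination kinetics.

127.5 mg

k = ln2 / t½ = 0.693147 / 20.6 = 0.03365 h⁻¹
CL = k × Vd = 0.03365 × 368 = 12.38 L/h
At steady state, F × (Dose/τ) = Css × CL.
Dose = Css × CL × τ / F = 0.681 × 12.38 × 12.7 / 0.84 = 127.5 mg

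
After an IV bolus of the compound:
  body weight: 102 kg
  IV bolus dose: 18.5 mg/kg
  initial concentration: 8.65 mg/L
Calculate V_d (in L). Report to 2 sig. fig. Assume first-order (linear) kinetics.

Dose = 18.5 × 102 = 1887 mg
Vd = Dose / C₀ = 1887 / 8.65 = 218.2 L

220 L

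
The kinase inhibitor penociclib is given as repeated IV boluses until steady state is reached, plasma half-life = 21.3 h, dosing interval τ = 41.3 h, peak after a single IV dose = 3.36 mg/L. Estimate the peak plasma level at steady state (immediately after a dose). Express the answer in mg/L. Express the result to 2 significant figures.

k = ln2 / t½ = 0.693147 / 21.3 = 0.03254 h⁻¹
e^(−kτ) = e^(−0.03254 × 41.3) = 0.2608
Accumulation ratio R = 1 / (1 − e^(−kτ)) = 1 / (1 − 0.2608) = 1.353
Steady-state peak = C₀ × R = 3.36 × 1.353 = 4.546 mg/L

4.5 mg/L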